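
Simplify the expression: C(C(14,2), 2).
4,095
C(14,2) = 91, then C(91, 2) = 4,095.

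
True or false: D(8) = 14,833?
True

Working:
Derangements of 8 elements: D(8) = (8-1)·[D(7) + D(6)] = 7·[1,854 + 265] = 14,833.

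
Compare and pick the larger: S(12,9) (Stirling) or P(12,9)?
P(12,9)

Solution: S(12,9) = 9·S(11,9) + S(11,8) = 9·1,155 + 11,880 = 22,275; P(12,9) = 79,833,600.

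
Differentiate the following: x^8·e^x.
Product rule: d/dx[x^8]·e^x + x^8·d/dx[e^x] = 8x^{7}e^x + x^8e^x.

Answer: (8x^7 + x^8)e^x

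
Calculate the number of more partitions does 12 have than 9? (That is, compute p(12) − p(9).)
47

Explanation: Pentagonal recurrence p(n) = p(n−1) + p(n−2) − p(n−5) − p(n−7) + …: p(12) = p(11) + p(10) − p(7) − p(5) + p(0) = 56 + 42 − 15 − 7 + 1 = 77.
p(9) = p(8) + p(7) − p(4) − p(2) = 22 + 15 − 5 − 2 = 30.
Difference = 77 − 30 = 47.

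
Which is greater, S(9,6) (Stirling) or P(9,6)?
P(9,6)

Explanation: S(9,6) = 6·S(8,6) + S(8,5) = 6·266 + 1,050 = 2,646; P(9,6) = 60,480.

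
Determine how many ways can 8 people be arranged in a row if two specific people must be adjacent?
Treat pair as unit: (8-1)! arrangements × 2 internal orders = 10,080.

Answer: 10,080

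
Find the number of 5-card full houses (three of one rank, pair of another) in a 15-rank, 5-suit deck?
21,000
Triple rank: 15. Triple suits: C(5,3)=10. Pair rank: 14. Pair suits: C(5,2)=10. Total: 21,000.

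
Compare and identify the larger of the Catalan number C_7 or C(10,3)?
C_7

Working:
C_7 = C(14,7)/(7+1) = 3,432/8 = 429; C(10,3) = 120.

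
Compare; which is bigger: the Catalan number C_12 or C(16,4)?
C_12

C_12 = C(24,12)/(12+1) = 2,704,156/13 = 208,012; C(16,4) = 1,820.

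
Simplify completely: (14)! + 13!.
93,405,312,000

Working:
(14)! + 13! = (14)·13! + 13! = (14+1)·13! = 15·13! = 93,405,312,000.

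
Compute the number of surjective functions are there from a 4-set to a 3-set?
36

Onto functions = 3! × S(4,3)
First compute S(4,3) via recurrence:
Using the Stirling recurrence: S(n,k) = k·S(n-1,k) + S(n-1,k-1)
S(4,3) = 3·S(3,3) + S(3,2)
         = 3·1 + 3
         = 3 + 3
         = 6
Then: 6 × 6 = 36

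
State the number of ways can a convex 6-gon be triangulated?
Using the Catalan number formula: C_n = C(2n, n) / (n+1)
C_4 = C(8, 4) / (4+1)
     = 70 / 5
     = 14

Answer: 14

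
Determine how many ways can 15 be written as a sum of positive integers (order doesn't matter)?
Pentagonal recurrence p(n) = p(n−1) + p(n−2) − p(n−5) − p(n−7) + …: p(15) = p(14) + p(13) − p(10) − p(8) + p(3) + p(0) = 135 + 101 − 42 − 22 + 3 + 1 = 176.

Answer: 176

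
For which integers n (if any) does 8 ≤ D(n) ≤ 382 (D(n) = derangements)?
Using D(n) = (n−1)[D(n−1) + D(n−2)] with D(1)=0, D(2)=1: D(3)=2; D(4)=9; D(5)=44; D(6)=265; D(7)=1,854. So valid n = 4, 5, 6.

Answer: 4, 5, 6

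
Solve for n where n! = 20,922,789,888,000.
16

n! is strictly increasing. 14! = 87,178,291,200, 15! = 1,307,674,368,000, 16! = 20,922,789,888,000 ✓. So n = 16.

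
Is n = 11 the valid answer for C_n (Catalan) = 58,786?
Yes

Reasoning: C_11 = C(22,11)/(11+1) = 705,432/12 = 58,786, which equals 58,786.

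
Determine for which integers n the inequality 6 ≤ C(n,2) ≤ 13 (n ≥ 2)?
C(3,2)=3; C(4,2)=6; C(5,2)=10; C(6,2)=15. So valid n = 4, 5.

Answer: 4, 5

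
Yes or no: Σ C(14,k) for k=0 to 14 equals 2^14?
Binomial theorem: Σ C(14,k) = (1+1)^14 = 2^14 = 16,384; RHS 2^14 = 16,384.
Final answer: Yes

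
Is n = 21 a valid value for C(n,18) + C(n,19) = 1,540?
C(21,18) + C(21,19) = 1,330 + 210 = 1,540, which equals 1,540.
Final answer: Yes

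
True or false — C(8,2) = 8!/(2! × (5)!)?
The correct denominator is 2!×6!, giving C(8,2) = 28; the stated RHS is 8!/(2!×5!) = 168 ≠ 28, so the statement does not hold.
Final answer: False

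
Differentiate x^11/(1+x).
(11x^10(1+x) - x^11)/(1+x)²

Explanation: Quotient rule: [11x^{10}(1+x) - x^11]/(1+x)².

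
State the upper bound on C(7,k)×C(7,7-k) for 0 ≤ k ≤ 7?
C(7,k)·C(7,7-k) = C(7,k)², maximised at the centre k = 3: C(7,3)² = 1,225.

Answer: 1,225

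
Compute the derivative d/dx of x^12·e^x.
(12x^11 + x^12)e^x

Explanation: Product rule: d/dx[x^12]·e^x + x^12·d/dx[e^x] = 12x^{11}e^x + x^12e^x.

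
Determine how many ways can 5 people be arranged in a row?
120

Explanation: Arrangements of 5 distinct objects: 5! = 120.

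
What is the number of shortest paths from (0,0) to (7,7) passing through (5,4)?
To (5,4): C(9,5)=126. From there: C(5,2)=10. Total: 1,260.
Final answer: 1,260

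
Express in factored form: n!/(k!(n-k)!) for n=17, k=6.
This is the binomial coefficient C(17,6) = 12,376.

Answer: C(17,6) = 12,376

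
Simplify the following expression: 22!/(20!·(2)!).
231

Solution: This is C(22,20) = 231.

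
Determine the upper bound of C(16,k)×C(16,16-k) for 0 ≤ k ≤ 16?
165,636,900

C(16,k)·C(16,16-k) = C(16,k)², maximised at the centre k = 8: C(16,8)² = 165,636,900.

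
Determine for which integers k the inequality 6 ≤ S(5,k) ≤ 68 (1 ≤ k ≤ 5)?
2, 3, 4

S(5,1)=1; S(5,2)=15; S(5,3)=25; S(5,4)=10; S(5,5)=1. So valid k = 2, 3, 4.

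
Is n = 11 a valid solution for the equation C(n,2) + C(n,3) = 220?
Yes

Solution: C(11,2) + C(11,3) = 55 + 165 = 220, which equals 220.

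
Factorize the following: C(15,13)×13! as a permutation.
P(15,13)

Solution: C(15,13)×13! = [15!/(13!(2)!)]×13! = 15!/(2)! = P(15,13) = 653,837,184,000.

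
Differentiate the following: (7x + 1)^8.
56(7x + 1)^7

Reasoning: Chain rule: 8(7x+1)^{7} × 7 = 56(7x+1)^{7}.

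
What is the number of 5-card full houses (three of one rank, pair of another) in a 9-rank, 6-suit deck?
21,600

Triple rank: 9. Triple suits: C(6,3)=20. Pair rank: 8. Pair suits: C(6,2)=15. Total: 21,600.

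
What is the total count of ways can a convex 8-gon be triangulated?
132

Reasoning: Using the Catalan number formula: C_n = C(2n, n) / (n+1)
C_6 = C(12, 6) / (6+1)
     = 924 / 7
     = 132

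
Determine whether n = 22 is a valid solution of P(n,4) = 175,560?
Yes

Solution: P(22,4) = 22·21·20·19 = 175,560, which equals 175,560.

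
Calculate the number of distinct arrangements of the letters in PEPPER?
60

Solution: Word has 6 letters (P=3, E=2, R=1). Arrangements: 6!/Π(k!) = 60.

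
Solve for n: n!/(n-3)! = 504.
9

n!/(n-3)! = n×(n-1)×(n-2), a product of 3 consecutive integers ≈ (n−1)^3. 504^(1/3) + 1 ≈ 9.0; check n = 9: 9×8×7 = 504 ✓. So n = 9.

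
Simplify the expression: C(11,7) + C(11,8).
495

Solution: By Pascal's identity: C(12,8) = 495.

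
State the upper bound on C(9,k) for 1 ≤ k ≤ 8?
126
C(9,k) is maximised at the centre of the row: C(9,4) = 126.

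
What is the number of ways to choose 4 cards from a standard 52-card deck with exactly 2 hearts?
13 hearts and 39 non-hearts: C(13,2) × C(39,2) = 78 × 741 = 57,798.
Final answer: 57,798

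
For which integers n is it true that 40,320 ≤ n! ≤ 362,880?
8, 9
n! is strictly increasing; 8! = 40,320 and 9! = 362,880, so valid n = 8, 9.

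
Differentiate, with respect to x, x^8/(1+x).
(8x^7(1+x) - x^8)/(1+x)²

Working:
Quotient rule: [8x^{7}(1+x) - x^8]/(1+x)².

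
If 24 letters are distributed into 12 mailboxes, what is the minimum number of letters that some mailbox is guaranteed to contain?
2
Pigeonhole: ⌈24/12⌉ = 2.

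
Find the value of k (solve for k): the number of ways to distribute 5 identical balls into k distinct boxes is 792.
8

Explanation: Stars and bars: the count is C(5+k−1, k−1), increasing in k. k=6: C(10,5) = 252, k=7: C(11,6) = 462, k=8: C(12,7) = 792 ✓. So k = 8.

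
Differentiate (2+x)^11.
11(2+x)^10

Using the power rule: d/dx (2+x)^11 = 11(2+x)^{10}.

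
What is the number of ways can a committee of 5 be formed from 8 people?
56

Solution: C(8,5) = 8! / (5! × (8-5)!)
         = 8! / (5! × 3!)
         = 56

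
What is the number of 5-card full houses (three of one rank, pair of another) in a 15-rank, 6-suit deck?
63,000

Explanation: Triple rank: 15. Triple suits: C(6,3)=20. Pair rank: 14. Pair suits: C(6,2)=15. Total: 63,000.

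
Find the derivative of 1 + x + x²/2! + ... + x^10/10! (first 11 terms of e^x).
1 + x + x²/2! + ... + x^9/9!
Differentiating term by term gives the first 10 terms of e^x.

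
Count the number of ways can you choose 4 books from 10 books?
210

Solution: C(10,4) = 10! / (4! × (10-4)!)
         = 10! / (4! × 6!)
         = 210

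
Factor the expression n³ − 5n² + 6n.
n(n − 2)(n − 3)

Explanation: n³ − 5n² + 6n = n(n² − 5n + 6) = n(n − 2)(n − 3).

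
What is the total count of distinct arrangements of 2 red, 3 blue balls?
10

Explanation: Multinomial: 5!/(2! × 3!) = 10.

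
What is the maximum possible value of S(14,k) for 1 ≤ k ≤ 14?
63,436,373
Row S(14,k) for k = 1..14 (via S(n,k) = k·S(n−1,k) + S(n−1,k−1)): 1, 8,191, 788,970, 10,391,745, 40,075,035, 63,436,373, 49,329,280, 20,912,320, 5,135,130, 752,752, 66,066, 3,367, 91, 1. The row is unimodal; maximum at k = 6: 63,436,373.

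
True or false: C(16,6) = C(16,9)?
False
C(16,6) = 8,008 but C(16,9) = 11,440; symmetry gives C(16,6) = C(16,10), not C(16,9).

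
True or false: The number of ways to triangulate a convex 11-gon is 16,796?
False

Working:
Triangulations of a convex 11-gon are counted by the Catalan number C_9: C_9 = C(18,9)/(9+1) = 48,620/10 = 4,862.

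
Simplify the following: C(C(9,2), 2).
630

C(9,2) = 36, then C(36, 2) = 630.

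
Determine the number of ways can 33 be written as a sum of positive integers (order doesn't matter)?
10,143

Working:
Pentagonal recurrence p(n) = p(n−1) + p(n−2) − p(n−5) − p(n−7) + …: p(33) = p(32) + p(31) − p(28) − p(26) + p(21) + p(18) − p(11) − p(7) = 8,349 + 6,842 − 3,718 − 2,436 + 792 + 385 − 56 − 15 = 10,143.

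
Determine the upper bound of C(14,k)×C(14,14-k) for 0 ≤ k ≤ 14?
11,778,624

Working:
C(14,k)·C(14,14-k) = C(14,k)², maximised at the centre k = 7: C(14,7)² = 11,778,624.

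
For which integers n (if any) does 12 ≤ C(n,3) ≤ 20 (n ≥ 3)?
C(5,3)=10; C(6,3)=20; C(7,3)=35. So valid n = 6.
Final answer: 6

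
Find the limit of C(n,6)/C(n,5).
∞

C(n,6)/C(n,5) = (n-5)/6 → ∞ as n → ∞.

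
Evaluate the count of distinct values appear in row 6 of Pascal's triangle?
4

Working:
Row 6 has entries C(6,0)..C(6,6); by symmetry C(6,k)=C(6,6-k), giving 4 distinct values.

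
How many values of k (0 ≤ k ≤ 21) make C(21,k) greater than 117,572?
6
Row 21 is unimodal and symmetric about k=21/2. C(21,7)=116,280 ≤ 117,572; C(21,8)=203,490 > 117,572; by symmetry C(21,k) > 117,572 for k = 8..13. That's 13 - 8 + 1 = 6 values.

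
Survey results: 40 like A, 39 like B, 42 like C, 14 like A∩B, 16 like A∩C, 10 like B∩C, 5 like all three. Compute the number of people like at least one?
86

Working:
|A∪B∪C| = 40+39+42-14-16-10+5 = 86.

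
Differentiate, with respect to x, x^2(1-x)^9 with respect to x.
2x^1(1-x)^9 - 9x^2(1-x)^8

Explanation: Product rule: 2x^{1}(1-x)^{9} + x^2·(-9)(1-x)^{8}.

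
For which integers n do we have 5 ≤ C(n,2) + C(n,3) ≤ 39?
C(3,2)+C(3,3)=4; C(4,2)+C(4,3)=10; C(5,2)+C(5,3)=20; C(6,2)+C(6,3)=35; C(7,2)+C(7,3)=56. So valid n = 4, 5, 6.

Answer: 4, 5, 6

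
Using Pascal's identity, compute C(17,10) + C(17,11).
31,824

C(17,10) + C(17,11) = C(18,11) = 31,824.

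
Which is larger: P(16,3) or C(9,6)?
P(16,3)
P(16,3)=3,360, C(9,6)=84.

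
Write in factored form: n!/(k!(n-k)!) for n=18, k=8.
This is the binomial coefficient C(18,8) = 43,758.

Answer: C(18,8) = 43,758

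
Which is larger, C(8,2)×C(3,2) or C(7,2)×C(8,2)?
C(8,2)×C(3,2)=84, C(7,2)×C(8,2)=588.
Final answer: C(7,2)×C(8,2)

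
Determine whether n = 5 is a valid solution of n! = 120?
5! = 5·4! = 5·24 = 120, which equals 120.

Answer: Yes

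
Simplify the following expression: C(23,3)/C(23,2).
7

Reasoning: C(n,k+1)/C(n,k) = (n−k)/(k+1). Here (23−2)/(2+1) = 21/3 = 7.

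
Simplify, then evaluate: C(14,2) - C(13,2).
13

Explanation: C(14,2) - C(13,2) = C(13,1) = 13.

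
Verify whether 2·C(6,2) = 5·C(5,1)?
False

Solution: Absorption identity k·C(n,k) = n·C(n-1,k-1). LHS = 2·15 = 30; RHS = 5·5 = 25.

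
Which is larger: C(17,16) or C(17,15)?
C(17,15)
C(17,16)=17, C(17,15)=136.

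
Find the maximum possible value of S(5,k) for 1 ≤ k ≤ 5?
25
Row S(5,k) for k = 1..5 (via S(n,k) = k·S(n−1,k) + S(n−1,k−1)): 1, 15, 25, 10, 1. The row is unimodal; maximum at k = 3: 25.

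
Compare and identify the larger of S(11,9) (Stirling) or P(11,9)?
S(11,9) = 9·S(10,9) + S(10,8) = 9·45 + 750 = 1,155; P(11,9) = 19,958,400.

Answer: P(11,9)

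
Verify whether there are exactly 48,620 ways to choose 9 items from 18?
C(18,9) = 48,620.
Final answer: True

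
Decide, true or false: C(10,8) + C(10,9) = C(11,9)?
True

Reasoning: Pascal's identity: LHS = 45 + 10 = 55; RHS = C(11,9) = 55. Both sides agree, so the statement holds.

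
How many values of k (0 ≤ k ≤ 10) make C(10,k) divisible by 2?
7

Working:
Checking C(10,k) mod 2 for k = 0..10: divisible at k = 1, 3, 4, 5, 6, 7, 9. That's 7 values.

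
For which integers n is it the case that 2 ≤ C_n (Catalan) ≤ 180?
2, 3, 4, 5, 6
C_1=1; C_2=2; C_3=5; C_4=14; C_5=42; C_6=132; C_7=429. So valid n = 2, 3, 4, 5, 6.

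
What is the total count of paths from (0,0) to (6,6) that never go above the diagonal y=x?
132
Counted by the Catalan number C_6: C_6 = C(12,6)/(6+1) = 924/7 = 132.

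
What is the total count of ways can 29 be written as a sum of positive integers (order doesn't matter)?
4,565

Pentagonal recurrence p(n) = p(n−1) + p(n−2) − p(n−5) − p(n−7) + …: p(29) = p(28) + p(27) − p(24) − p(22) + p(17) + p(14) − p(7) − p(3) = 3,718 + 3,010 − 1,575 − 1,002 + 297 + 135 − 15 − 3 = 4,565.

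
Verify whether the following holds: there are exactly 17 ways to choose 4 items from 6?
False

Solution: C(6,4) = 15 ≠ 17.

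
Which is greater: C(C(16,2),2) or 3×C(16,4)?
C(C(16,2),2)

Explanation: C(C(16,2),2)=7,140, 3×C(16,4)=5,460.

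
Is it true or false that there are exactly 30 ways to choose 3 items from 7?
False

Reasoning: C(7,3) = 35 ≠ 30.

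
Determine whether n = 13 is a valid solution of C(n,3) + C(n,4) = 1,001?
Yes

Reasoning: C(13,3) + C(13,4) = 286 + 715 = 1,001, which equals 1,001.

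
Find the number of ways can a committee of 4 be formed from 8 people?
70

Working:
C(8,4) = 8! / (4! × (8-4)!)
         = 8! / (4! × 4!)
         = 70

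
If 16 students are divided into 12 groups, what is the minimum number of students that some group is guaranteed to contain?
2

Solution: Pigeonhole: ⌈16/12⌉ = 2.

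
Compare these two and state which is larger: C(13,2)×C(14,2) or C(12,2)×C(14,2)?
C(13,2)×C(14,2)

Working:
C(13,2)×C(14,2)=7,098, C(12,2)×C(14,2)=6,006.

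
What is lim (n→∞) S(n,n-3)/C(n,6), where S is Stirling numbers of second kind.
15

The leading term of S(n,n-3) as a polynomial in n is (5)!!·C(n,6), so the ratio → (5)!! = 15.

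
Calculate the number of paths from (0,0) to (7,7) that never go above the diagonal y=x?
429

Counted by the Catalan number C_7: C_7 = C(14,7)/(7+1) = 3,432/8 = 429.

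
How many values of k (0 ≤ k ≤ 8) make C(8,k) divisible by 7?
5

Reasoning: Checking C(8,k) mod 7 for k = 0..8: divisible at k = 2, 3, 4, 5, 6. That's 5 values.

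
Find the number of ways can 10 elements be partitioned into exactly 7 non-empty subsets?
5,880

This equals S(10,7), the Stirling number of the 2nd kind.
Using the Stirling recurrence: S(n,k) = k·S(n-1,k) + S(n-1,k-1)
S(10,7) = 7·S(9,7) + S(9,6)
         = 7·462 + 2646
         = 3234 + 2646
         = 5,880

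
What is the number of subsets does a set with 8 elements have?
256
Each element can be included or excluded: 2^8 = 256.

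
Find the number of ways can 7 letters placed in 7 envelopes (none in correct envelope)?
Using D(n) = (n-1)[D(n-1) + D(n-2)]:
D(7) = (7-1) × [D(6) + D(5)]
      = 6 × [265 + 44]
      = 6 × 309
      = 1,854
Final answer: 1,854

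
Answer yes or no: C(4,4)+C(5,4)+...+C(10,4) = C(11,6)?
Yes

Explanation: Hockey stick identity gives Σ = C(11,5) = 462; RHS C(11,6) = 462.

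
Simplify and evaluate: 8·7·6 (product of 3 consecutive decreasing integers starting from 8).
336

Explanation: This is P(8,3) = 8!/(5)! = 336.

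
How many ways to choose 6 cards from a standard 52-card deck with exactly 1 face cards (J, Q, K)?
7,896,096

12 face cards and 40 non-face cards: C(12,1) × C(40,5) = 12 × 658,008 = 7,896,096.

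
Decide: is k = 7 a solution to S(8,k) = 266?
No

Solution: S(8,7) = 7·S(7,7) + S(7,6) = 7·1 + 21 = 28, which does not equal 266.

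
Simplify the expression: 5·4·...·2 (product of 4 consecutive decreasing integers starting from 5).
120
This is P(5,4) = 5!/(1)! = 120.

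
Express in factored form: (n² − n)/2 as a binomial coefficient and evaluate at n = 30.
C(n,2); C(30,2) = 435

(n² − n)/2 = n(n−1)/2 = C(n,2). At n = 30: C(30,2) = 435.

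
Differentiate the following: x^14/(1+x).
(14x^13(1+x) - x^14)/(1+x)²

Explanation: Quotient rule: [14x^{13}(1+x) - x^14]/(1+x)².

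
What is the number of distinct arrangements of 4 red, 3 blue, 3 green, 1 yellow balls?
46,200

Multinomial: 11!/(4! × 3! × 3! × 1!) = 46,200.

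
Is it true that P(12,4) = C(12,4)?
P(12,4) = 11,880 but C(12,4) = 495; they differ by a factor of 4! = 24, so the statement does not hold.
Final answer: False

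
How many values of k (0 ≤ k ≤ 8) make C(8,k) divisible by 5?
1

Solution: Checking C(8,k) mod 5 for k = 0..8: divisible at k = 4. That's 1 values.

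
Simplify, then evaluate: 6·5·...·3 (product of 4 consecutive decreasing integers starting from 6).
360

This is P(6,4) = 6!/(2)! = 360.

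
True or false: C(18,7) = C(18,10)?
False

Solution: C(18,7) = 31,824 but C(18,10) = 43,758; symmetry gives C(18,7) = C(18,11), not C(18,10).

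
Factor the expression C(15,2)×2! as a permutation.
P(15,2)

C(15,2)×2! = [15!/(2!(13)!)]×2! = 15!/(13)! = P(15,2) = 210.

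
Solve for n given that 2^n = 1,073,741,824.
30

Working:
1,073,741,824 = 1,024 × 1,024 × 1,024 = 2^10 × 2^10 × 2^10 = 2^30, so n = 30.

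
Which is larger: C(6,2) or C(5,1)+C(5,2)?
Equal

Reasoning: By Pascal's identity: C(6,2) = C(5,1)+C(5,2) = 15. Equal.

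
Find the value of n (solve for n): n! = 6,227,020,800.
n! is strictly increasing. 11! = 39,916,800, 12! = 479,001,600, 13! = 6,227,020,800 ✓. So n = 13.

Answer: 13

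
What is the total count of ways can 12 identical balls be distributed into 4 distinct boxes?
455

Reasoning: C(12+4-1, 4-1) = C(15, 3) = 455.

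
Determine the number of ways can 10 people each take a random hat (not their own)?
1,334,961

Working:
Using D(n) = (n-1)[D(n-1) + D(n-2)]:
D(10) = (10-1) × [D(9) + D(8)]
      = 9 × [133496 + 14833]
      = 9 × 148329
      = 1,334,961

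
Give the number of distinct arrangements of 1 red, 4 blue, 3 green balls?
280
Multinomial: 8!/(1! × 4! × 3!) = 280.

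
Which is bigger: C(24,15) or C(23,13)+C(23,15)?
C(24,15)=1,307,504; C(23,13)+C(23,15)=1,144,066+490,314=1,634,380.

Answer: C(23,13)+C(23,15)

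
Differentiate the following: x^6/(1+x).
(6x^5(1+x) - x^6)/(1+x)²

Solution: Quotient rule: [6x^{5}(1+x) - x^6]/(1+x)².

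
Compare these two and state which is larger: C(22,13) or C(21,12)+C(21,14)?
C(22,13)

C(22,13)=497,420; C(21,12)+C(21,14)=293,930+116,280=410,210.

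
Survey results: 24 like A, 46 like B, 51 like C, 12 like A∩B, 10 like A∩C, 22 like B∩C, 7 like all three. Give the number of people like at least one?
84

Working:
|A∪B∪C| = 24+46+51-12-10-22+7 = 84.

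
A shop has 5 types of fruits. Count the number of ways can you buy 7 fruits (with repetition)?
330
Stars and bars: C(7+5-1, 7) = C(11, 7) = 330.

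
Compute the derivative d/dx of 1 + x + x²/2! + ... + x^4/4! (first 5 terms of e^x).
1 + x + x²/2! + ... + x^3/3!
Differentiating term by term gives the first 4 terms of e^x.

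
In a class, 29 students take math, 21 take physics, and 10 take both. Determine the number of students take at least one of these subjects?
40

Working:
|A∪B| = |A|+|B|-|A∩B| = 29+21-10 = 40.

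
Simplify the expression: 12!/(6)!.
665,280

Solution: This equals 12×11×...×7 = 665,280.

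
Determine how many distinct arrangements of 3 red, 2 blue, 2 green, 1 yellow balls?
1,680

Reasoning: Multinomial: 8!/(3! × 2! × 2! × 1!) = 1,680.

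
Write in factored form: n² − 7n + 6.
(n − 1)(n − 6)

Seek roots whose sum is 7 and product is 6: (1, 6). So n² − 7n + 6 = (n − 1)(n − 6).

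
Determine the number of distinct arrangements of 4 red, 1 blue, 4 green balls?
630

Working:
Multinomial: 9!/(4! × 1! × 4!) = 630.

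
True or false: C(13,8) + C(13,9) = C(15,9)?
False
Pascal's identity gives C(14,9) = 2,002, whereas C(15,9) = 5,005.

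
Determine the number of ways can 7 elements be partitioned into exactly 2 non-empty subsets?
63

Working:
This equals S(7,2), the Stirling number of the 2nd kind.
Using the Stirling recurrence: S(n,k) = k·S(n-1,k) + S(n-1,k-1)
S(7,2) = 2·S(6,2) + S(6,1)
         = 2·31 + 1
         = 62 + 1
         = 63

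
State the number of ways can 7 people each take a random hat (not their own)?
1,854

Reasoning: Using D(n) = (n-1)[D(n-1) + D(n-2)]:
D(7) = (7-1) × [D(6) + D(5)]
      = 6 × [265 + 44]
      = 6 × 309
      = 1,854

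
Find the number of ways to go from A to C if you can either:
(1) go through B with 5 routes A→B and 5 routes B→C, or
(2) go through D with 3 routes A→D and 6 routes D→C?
Route via B: 5×5=25. Route via D: 3×6=18. Total: 43.
Final answer: 43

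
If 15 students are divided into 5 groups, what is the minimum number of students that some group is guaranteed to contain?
3

Working:
Pigeonhole: ⌈15/5⌉ = 3.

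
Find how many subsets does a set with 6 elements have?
Each element can be included or excluded: 2^6 = 64.
Final answer: 64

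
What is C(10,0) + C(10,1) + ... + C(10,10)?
1,024

Solution: Sum of binomial coefficients = 2^10 = 1,024.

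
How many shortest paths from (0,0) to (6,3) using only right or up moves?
84

Reasoning: Choose 6 rights from 9 moves: C(9,6) = 84.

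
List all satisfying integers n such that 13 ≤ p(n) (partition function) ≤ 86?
7, 8, 9, 10, 11, 12

Reasoning: Tabulating p(n) via p(n) = p(n−1) + p(n−2) − p(n−5) − p(n−7) + …: p(6)=11; p(7)=15; p(8)=22; p(9)=30; p(10)=42; p(11)=56; p(12)=77; p(13)=101. So valid n = 7, 8, 9, 10, 11, 12.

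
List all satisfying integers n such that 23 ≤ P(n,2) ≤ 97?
6, 7, 8, 9, 10

Solution: P(5,2)=20; P(6,2)=30; P(7,2)=42; P(8,2)=56; P(9,2)=72; P(10,2)=90; P(11,2)=110. So valid n = 6, 7, 8, 9, 10.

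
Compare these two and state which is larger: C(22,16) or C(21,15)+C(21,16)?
By Pascal's identity: C(22,16) = C(21,15)+C(21,16) = 74,613. Equal.

Answer: Equal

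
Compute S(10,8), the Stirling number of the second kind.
750
Using the Stirling recurrence: S(n,k) = k·S(n-1,k) + S(n-1,k-1)
S(10,8) = 8·S(9,8) + S(9,7)
         = 8·36 + 462
         = 288 + 462
         = 750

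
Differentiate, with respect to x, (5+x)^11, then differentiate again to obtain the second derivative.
110(5+x)^9

Working:
First derivative: 11(5+x)^{10}. Second derivative: 11·10·(5+x)^{9} = 110(5+x)^{9}.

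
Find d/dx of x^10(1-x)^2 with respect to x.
10x^9(1-x)^2 - 2x^10(1-x)^1

Solution: Product rule: 10x^{9}(1-x)^{2} + x^10·(-2)(1-x)^{1}.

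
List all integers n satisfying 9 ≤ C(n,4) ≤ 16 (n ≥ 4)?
C(5,4)=5; C(6,4)=15; C(7,4)=35. So valid n = 6.
Final answer: 6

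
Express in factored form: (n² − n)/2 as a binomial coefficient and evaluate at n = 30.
C(n,2); C(30,2) = 435

Explanation: (n² − n)/2 = n(n−1)/2 = C(n,2). At n = 30: C(30,2) = 435.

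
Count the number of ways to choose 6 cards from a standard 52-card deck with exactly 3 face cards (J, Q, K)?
2,173,600

Working:
12 face cards and 40 non-face cards: C(12,3) × C(40,3) = 220 × 9,880 = 2,173,600.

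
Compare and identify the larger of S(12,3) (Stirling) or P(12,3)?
S(12,3)

Solution: S(12,3) = 3·S(11,3) + S(11,2) = 3·28,501 + 1,023 = 86,526; P(12,3) = 1,320.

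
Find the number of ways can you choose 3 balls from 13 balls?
286

C(13,3) = 13! / (3! × (13-3)!)
         = 13! / (3! × 10!)
         = 286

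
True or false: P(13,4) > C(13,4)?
True

Working:
P(13,4) = 17,160 and C(13,4) = 715; P(n,r) = r! × C(n,r) so P > C whenever r ≥ 2.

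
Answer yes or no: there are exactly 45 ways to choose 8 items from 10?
Yes

Working:
C(10,8) = 45.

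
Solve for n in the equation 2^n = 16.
4

2^4 = 16, so n = 4.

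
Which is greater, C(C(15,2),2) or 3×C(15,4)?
C(C(15,2),2)

Reasoning: C(C(15,2),2)=5,460, 3×C(15,4)=4,095.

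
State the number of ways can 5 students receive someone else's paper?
44

Reasoning: Using D(n) = (n-1)[D(n-1) + D(n-2)]:
D(5) = (5-1) × [D(4) + D(3)]
      = 4 × [9 + 2]
      = 4 × 11
      = 44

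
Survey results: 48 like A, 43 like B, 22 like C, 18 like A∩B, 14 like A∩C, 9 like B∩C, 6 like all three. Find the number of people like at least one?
78

Solution: |A∪B∪C| = 48+43+22-18-14-9+6 = 78.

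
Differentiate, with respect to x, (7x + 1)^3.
21(7x + 1)^2

Explanation: Chain rule: 3(7x+1)^{2} × 7 = 21(7x+1)^{2}.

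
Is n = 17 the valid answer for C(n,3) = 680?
Yes

Reasoning: C(17,3) = 17·16·15/3! = 4,080/6 = 680, which equals 680.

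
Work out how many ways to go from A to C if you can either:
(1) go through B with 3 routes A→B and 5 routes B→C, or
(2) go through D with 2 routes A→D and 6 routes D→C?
27

Reasoning: Route via B: 3×5=15. Route via D: 2×6=12. Total: 27.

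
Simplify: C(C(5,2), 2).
C(5,2) = 10, then C(10, 2) = 45.

Answer: 45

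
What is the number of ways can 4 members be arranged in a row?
Arrangements of 4 distinct objects: 4! = 24.

Answer: 24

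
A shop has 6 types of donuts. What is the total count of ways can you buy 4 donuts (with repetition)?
126
Stars and bars: C(4+6-1, 4) = C(9, 4) = 126.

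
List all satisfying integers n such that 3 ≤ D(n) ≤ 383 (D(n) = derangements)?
4, 5, 6

Working:
Using D(n) = (n−1)[D(n−1) + D(n−2)] with D(1)=0, D(2)=1: D(3)=2; D(4)=9; D(5)=44; D(6)=265; D(7)=1,854. So valid n = 4, 5, 6.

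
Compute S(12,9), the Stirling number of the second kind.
22,275
Using the Stirling recurrence: S(n,k) = k·S(n-1,k) + S(n-1,k-1)
S(12,9) = 9·S(11,9) + S(11,8)
         = 9·1155 + 11880
         = 10395 + 11880
         = 22,275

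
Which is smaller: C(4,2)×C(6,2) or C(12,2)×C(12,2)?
C(4,2)×C(6,2)

Working:
C(4,2)×C(6,2)=90, C(12,2)×C(12,2)=4,356.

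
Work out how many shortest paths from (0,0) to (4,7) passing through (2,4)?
150

Explanation: To (2,4): C(6,2)=15. From there: C(5,2)=10. Total: 150.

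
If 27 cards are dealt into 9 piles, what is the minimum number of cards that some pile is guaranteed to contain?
3
Pigeonhole: ⌈27/9⌉ = 3.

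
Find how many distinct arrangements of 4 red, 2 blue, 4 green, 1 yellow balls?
34,650

Multinomial: 11!/(4! × 2! × 4! × 1!) = 34,650.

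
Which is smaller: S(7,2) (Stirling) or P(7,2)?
S(7,2) = 2·S(6,2) + S(6,1) = 2·31 + 1 = 63; P(7,2) = 42.

Answer: P(7,2)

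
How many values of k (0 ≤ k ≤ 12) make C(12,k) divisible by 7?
1

Solution: Checking C(12,k) mod 7 for k = 0..12: divisible at k = 6. That's 1 values.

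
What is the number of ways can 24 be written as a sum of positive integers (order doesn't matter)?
1,575

Explanation: Pentagonal recurrence p(n) = p(n−1) + p(n−2) − p(n−5) − p(n−7) + …: p(24) = p(23) + p(22) − p(19) − p(17) + p(12) + p(9) − p(2) = 1,255 + 1,002 − 490 − 297 + 77 + 30 − 2 = 1,575.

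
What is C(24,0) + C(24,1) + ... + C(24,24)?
16,777,216

Solution: Sum of binomial coefficients = 2^24 = 16,777,216.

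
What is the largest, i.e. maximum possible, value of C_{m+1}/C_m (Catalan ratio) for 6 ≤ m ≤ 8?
C_{m+1}/C_m = 2(2m+1)/(m+2), which increases with m. Maximum at m = 8: 2·17/10 = 17/5.
Final answer: 17/5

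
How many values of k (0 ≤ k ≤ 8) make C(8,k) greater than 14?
5

Row 8 is unimodal and symmetric about k=8/2. C(8,1)=8 ≤ 14; C(8,2)=28 > 14; by symmetry C(8,k) > 14 for k = 2..6. That's 6 - 2 + 1 = 5 values.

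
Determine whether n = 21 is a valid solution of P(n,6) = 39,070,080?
Yes

Reasoning: P(21,6) = 21·20·19·18·17·16 = 39,070,080, which equals 39,070,080.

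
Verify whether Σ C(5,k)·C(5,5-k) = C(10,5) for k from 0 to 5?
True

Explanation: Vandermonde's identity gives C(10,5) = 252; RHS C(10,5) = 252.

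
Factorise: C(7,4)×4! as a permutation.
C(7,4)×4! = [7!/(4!(3)!)]×4! = 7!/(3)! = P(7,4) = 840.
Final answer: P(7,4)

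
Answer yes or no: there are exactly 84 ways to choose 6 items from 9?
C(9,6) = 84.

Answer: Yes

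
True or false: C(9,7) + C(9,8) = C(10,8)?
Pascal's identity C(n,k) + C(n,k+1) = C(n+1,k+1): 36 + 9 = 45 = C(10,8).
Final answer: True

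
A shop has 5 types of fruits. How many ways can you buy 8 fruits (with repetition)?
Stars and bars: C(8+5-1, 8) = C(12, 8) = 495.

Answer: 495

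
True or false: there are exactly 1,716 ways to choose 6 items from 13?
True

Working:
C(13,6) = 1,716.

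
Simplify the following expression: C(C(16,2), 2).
7,140

Working:
C(16,2) = 120, then C(120, 2) = 7,140.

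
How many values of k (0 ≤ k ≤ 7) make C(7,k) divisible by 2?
0
Checking C(7,k) mod 2 for k = 0..7: none are divisible by 2. Count = 0.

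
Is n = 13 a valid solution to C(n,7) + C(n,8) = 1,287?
C(13,7) + C(13,8) = 1,716 + 1,287 = 3,003, which does not equal 1,287.
Final answer: No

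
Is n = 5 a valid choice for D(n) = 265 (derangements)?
No

Reasoning: D(5) = (5-1)·[D(4) + D(3)] = 4·[9 + 2] = 44, which does not equal 265.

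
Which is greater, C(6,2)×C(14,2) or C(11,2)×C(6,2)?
C(6,2)×C(14,2)=1,365, C(11,2)×C(6,2)=825.
Final answer: C(6,2)×C(14,2)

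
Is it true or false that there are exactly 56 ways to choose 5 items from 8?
True

C(8,5) = 56.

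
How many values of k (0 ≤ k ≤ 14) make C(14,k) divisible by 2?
Checking C(14,k) mod 2 for k = 0..14: divisible at k = 1, 3, 5, 7, 9, 11, 13. That's 7 values.

Answer: 7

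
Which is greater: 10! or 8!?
10!

Working:
10!=3,628,800, 8!=40,320. 10! > 8!.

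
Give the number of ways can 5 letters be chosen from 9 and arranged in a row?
P(9,5) = 9!/(9-5)! = 15,120.

Answer: 15,120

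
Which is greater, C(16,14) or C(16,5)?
C(16,5)

Explanation: C(16,14)=120, C(16,5)=4,368.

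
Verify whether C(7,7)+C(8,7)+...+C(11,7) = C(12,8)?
True

Hockey stick identity gives Σ = C(12,8) = 495; RHS C(12,8) = 495.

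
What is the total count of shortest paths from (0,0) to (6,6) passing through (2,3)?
350
To (2,3): C(5,2)=10. From there: C(7,4)=35. Total: 350.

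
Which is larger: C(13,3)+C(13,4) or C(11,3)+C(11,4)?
First=1,001, Second=495.
Final answer: C(13,3)+C(13,4)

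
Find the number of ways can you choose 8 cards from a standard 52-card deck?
752,538,150

Solution: C(52,8) = 752,538,150.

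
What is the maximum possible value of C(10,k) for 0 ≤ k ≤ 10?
252
Maximum at k = 5: C(10,5) = 252.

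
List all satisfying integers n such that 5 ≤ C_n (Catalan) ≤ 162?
C_2=2; C_3=5; C_4=14; C_5=42; C_6=132; C_7=429. So valid n = 3, 4, 5, 6.
Final answer: 3, 4, 5, 6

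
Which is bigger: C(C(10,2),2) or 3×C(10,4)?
C(C(10,2),2)=990, 3×C(10,4)=630.

Answer: C(C(10,2),2)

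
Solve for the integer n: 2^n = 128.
7

2^7 = 128, so n = 7.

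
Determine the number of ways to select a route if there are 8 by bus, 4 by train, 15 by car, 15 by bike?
42

Reasoning: By the addition principle: 8 + 4 + 15 + 15 = 42.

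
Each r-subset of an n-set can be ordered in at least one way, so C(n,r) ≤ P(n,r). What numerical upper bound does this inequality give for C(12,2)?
132

P(12,2) = 12·11 = 132, so C(12,2) ≤ 132. (The bound is loose by a factor of 2! = 2: C(12,2) = 132/2 = 66.)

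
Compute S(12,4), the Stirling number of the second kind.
611,501

Reasoning: Using the Stirling recurrence: S(n,k) = k·S(n-1,k) + S(n-1,k-1)
S(12,4) = 4·S(11,4) + S(11,3)
         = 4·145750 + 28501
         = 583000 + 28501
         = 611,501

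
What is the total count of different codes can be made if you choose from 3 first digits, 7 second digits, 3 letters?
By the multiplication principle: 3 × 7 × 3 = 63.

Answer: 63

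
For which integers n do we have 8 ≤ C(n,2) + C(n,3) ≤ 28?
4, 5

Working:
C(3,2)+C(3,3)=4; C(4,2)+C(4,3)=10; C(5,2)+C(5,3)=20; C(6,2)+C(6,3)=35. So valid n = 4, 5.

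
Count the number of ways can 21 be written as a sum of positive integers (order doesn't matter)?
Pentagonal recurrence p(n) = p(n−1) + p(n−2) − p(n−5) − p(n−7) + …: p(21) = p(20) + p(19) − p(16) − p(14) + p(9) + p(6) = 627 + 490 − 231 − 135 + 30 + 11 = 792.
Final answer: 792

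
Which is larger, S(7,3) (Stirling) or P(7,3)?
S(7,3)

S(7,3) = 3·S(6,3) + S(6,2) = 3·90 + 31 = 301; P(7,3) = 210.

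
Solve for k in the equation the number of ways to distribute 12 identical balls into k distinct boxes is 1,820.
5
Stars and bars: the count is C(12+k−1, k−1), increasing in k. k=3: C(14,2) = 91, k=4: C(15,3) = 455, k=5: C(16,4) = 1,820 ✓. So k = 5.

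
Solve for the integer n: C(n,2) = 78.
13
C(n,2) = n(n−1)/2! is increasing in n, and n(n−1) = 2!·78 = 156 ≈ (n−0.5)^2 gives n ≈ 13.0. Check: C(11,2) = 55, C(12,2) = 66, C(13,2) = 78 ✓. So n = 13.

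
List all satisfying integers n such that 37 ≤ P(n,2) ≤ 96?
7, 8, 9, 10

Reasoning: P(6,2)=30; P(7,2)=42; P(8,2)=56; P(9,2)=72; P(10,2)=90; P(11,2)=110. So valid n = 7, 8, 9, 10.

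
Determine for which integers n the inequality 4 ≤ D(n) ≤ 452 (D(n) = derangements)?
Using D(n) = (n−1)[D(n−1) + D(n−2)] with D(1)=0, D(2)=1: D(3)=2; D(4)=9; D(5)=44; D(6)=265; D(7)=1,854. So valid n = 4, 5, 6.
Final answer: 4, 5, 6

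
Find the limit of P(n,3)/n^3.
1

P(n,3) = n(n-1)(n-2) ≈ n^3 for large n. Limit = 1.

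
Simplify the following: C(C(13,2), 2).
3,003

Reasoning: C(13,2) = 78, then C(78, 2) = 3,003.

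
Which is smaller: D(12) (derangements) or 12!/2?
D(12)

Working:
D(12) = (12-1)·[D(11) + D(10)] = 11·[14,684,570 + 1,334,961] = 176,214,841; 12!/2 = 479,001,600/2 = 239,500,800.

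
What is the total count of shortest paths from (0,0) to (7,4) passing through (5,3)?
To (5,3): C(8,5)=56. From there: C(3,2)=3. Total: 168.
Final answer: 168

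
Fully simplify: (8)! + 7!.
(8)! + 7! = (8)·7! + 7! = (8+1)·7! = 9·7! = 45,360.

Answer: 45,360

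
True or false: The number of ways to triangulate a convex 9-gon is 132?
False

Solution: Triangulations of a convex 9-gon are counted by the Catalan number C_7: C_7 = C(14,7)/(7+1) = 3,432/8 = 429.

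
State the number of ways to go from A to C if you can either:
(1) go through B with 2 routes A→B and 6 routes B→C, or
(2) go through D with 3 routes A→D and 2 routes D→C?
18

Working:
Route via B: 2×6=12. Route via D: 3×2=6. Total: 18.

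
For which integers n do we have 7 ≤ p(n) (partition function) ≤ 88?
5, 6, 7, 8, 9, 10, 11, 12

Reasoning: Tabulating p(n) via p(n) = p(n−1) + p(n−2) − p(n−5) − p(n−7) + …: p(4)=5; p(5)=7; p(6)=11; p(7)=15; p(8)=22; p(9)=30; p(10)=42; p(11)=56; p(12)=77; p(13)=101. So valid n = 5, 6, 7, 8, 9, 10, 11, 12.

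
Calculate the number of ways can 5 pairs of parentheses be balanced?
42
Using the Catalan number formula: C_n = C(2n, n) / (n+1)
C_5 = C(10, 5) / (5+1)
     = 252 / 6
     = 42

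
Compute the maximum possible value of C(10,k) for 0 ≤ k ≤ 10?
Maximum at k = 5: C(10,5) = 252.

Answer: 252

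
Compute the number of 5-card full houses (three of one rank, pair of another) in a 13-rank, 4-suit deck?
3,744
Triple rank: 13. Triple suits: C(4,3)=4. Pair rank: 12. Pair suits: C(4,2)=6. Total: 3,744.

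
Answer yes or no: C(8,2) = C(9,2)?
LHS = C(8,2) = 28; RHS = C(9,2) = 36. 28 ≠ 36, so the statement does not hold.

Answer: No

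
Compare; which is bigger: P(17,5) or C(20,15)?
P(17,5)=742,560, C(20,15)=15,504.
Final answer: P(17,5)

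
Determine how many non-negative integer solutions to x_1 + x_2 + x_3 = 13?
C(13+3-1, 3-1) = 105.
Final answer: 105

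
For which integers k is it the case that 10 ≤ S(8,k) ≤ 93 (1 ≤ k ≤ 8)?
7

Working:
S(8,1)=1; S(8,2)=127; S(8,3)=966; S(8,4)=1,701; S(8,5)=1,050; S(8,6)=266; S(8,7)=28; S(8,8)=1. So valid k = 7.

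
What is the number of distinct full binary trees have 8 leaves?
429

Solution: Using the Catalan number formula: C_n = C(2n, n) / (n+1)
C_7 = C(14, 7) / (7+1)
     = 3432 / 8
     = 429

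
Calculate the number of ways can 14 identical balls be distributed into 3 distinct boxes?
C(14+3-1, 3-1) = C(16, 2) = 120.

Answer: 120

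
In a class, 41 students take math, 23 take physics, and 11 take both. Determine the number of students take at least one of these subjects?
53

Solution: |A∪B| = |A|+|B|-|A∩B| = 41+23-11 = 53.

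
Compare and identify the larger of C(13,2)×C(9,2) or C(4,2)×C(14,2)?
C(13,2)×C(9,2)

Explanation: C(13,2)×C(9,2)=2,808, C(4,2)×C(14,2)=546.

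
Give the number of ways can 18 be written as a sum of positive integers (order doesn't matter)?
385

Working:
Pentagonal recurrence p(n) = p(n−1) + p(n−2) − p(n−5) − p(n−7) + …: p(18) = p(17) + p(16) − p(13) − p(11) + p(6) + p(3) = 297 + 231 − 101 − 56 + 11 + 3 = 385.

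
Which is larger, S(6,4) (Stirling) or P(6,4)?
P(6,4)
S(6,4) = 4·S(5,4) + S(5,3) = 4·10 + 25 = 65; P(6,4) = 360.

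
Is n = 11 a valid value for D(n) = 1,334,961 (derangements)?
D(11) = (11-1)·[D(10) + D(9)] = 10·[1,334,961 + 133,496] = 14,684,570, which does not equal 1,334,961.
Final answer: No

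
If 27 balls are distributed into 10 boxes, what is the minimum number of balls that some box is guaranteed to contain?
3

Working:
Pigeonhole: ⌈27/10⌉ = 3.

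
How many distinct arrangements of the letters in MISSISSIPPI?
34,650

Solution: Word has 11 letters (M=1, I=4, S=4, P=2). Arrangements: 11!/Π(k!) = 34,650.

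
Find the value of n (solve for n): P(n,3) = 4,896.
P(n,3) = n(n−1)(n−2) is increasing in n; n(n−1)(n−2) ≈ (n−1)^3 = 4,896 gives n ≈ 18.0. Check: P(16,3) = 3,360, P(17,3) = 4,080, P(18,3) = 4,896 ✓. So n = 18.

Answer: 18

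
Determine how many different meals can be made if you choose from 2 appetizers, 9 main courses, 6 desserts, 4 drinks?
432

Explanation: By the multiplication principle: 2 × 9 × 6 × 4 = 432.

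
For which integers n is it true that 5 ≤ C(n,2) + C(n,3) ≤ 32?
4, 5

Solution: C(3,2)+C(3,3)=4; C(4,2)+C(4,3)=10; C(5,2)+C(5,3)=20; C(6,2)+C(6,3)=35. So valid n = 4, 5.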